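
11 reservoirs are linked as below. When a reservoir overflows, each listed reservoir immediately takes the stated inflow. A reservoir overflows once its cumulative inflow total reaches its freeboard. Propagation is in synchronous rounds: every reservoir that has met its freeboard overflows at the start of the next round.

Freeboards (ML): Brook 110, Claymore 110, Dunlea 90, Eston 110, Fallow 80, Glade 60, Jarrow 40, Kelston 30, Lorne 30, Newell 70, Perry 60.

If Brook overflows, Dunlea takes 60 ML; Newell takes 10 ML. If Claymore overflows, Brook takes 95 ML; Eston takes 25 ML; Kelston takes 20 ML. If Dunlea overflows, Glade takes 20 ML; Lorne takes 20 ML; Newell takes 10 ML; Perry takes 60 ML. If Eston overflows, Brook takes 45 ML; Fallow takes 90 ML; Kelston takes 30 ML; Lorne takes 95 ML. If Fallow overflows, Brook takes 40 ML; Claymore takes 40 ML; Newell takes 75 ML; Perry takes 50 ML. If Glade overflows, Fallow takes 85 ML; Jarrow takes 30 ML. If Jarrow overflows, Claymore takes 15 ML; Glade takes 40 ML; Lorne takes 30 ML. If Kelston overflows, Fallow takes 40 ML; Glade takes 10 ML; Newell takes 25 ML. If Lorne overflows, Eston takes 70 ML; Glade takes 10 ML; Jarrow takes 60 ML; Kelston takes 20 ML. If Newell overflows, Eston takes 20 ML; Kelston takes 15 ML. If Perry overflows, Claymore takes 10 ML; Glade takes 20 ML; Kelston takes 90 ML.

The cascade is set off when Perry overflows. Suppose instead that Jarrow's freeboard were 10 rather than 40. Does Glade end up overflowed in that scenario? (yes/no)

With Jarrow's freeboard at 10:
Round 1 — Perry overflows (initial).
  Claymore: +10 → 10 < 110
  Glade: +20 → 20 < 60
  Kelston: +90 → 90 ≥ 30
Round 2 — Kelston overflows.
  Fallow: +40 → 40 < 80
  Glade: +10 → 30 < 60
  Newell: +25 → 25 < 70
No further overflows.

no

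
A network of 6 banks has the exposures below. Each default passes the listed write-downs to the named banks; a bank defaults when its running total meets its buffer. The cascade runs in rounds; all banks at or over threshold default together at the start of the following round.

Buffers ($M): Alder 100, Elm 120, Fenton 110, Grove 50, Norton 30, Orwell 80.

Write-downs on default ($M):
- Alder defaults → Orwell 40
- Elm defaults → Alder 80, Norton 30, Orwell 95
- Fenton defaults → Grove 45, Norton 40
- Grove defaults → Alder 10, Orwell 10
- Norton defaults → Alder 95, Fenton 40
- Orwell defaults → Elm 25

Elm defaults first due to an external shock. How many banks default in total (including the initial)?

Round 1 — Elm defaults (initial).
  Alder: +80 → 80 < 100
  Norton: +30 → 30 ≥ 30
  Orwell: +95 → 95 ≥ 80
Round 2 — Norton, Orwell default.
  Alder: +95 → 175 ≥ 100
  Fenton: +40 → 40 < 110
Round 3 — Alder defaults.
No further defaults.

4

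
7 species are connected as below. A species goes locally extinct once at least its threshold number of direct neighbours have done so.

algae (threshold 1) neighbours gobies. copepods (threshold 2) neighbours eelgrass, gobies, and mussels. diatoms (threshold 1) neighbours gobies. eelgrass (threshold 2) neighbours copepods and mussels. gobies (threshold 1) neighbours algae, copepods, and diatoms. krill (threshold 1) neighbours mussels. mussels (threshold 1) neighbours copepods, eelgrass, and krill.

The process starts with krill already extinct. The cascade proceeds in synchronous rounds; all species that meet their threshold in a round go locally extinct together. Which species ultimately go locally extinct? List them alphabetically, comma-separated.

krill, mussels

Round 1 — krill goes locally extinct (initial).
Round 2 — checking thresholds:
  mussels: 1 of 3 neighbours ≥ 1, goes locally extinct.
Round 3 — no new extinctions; cascade stops.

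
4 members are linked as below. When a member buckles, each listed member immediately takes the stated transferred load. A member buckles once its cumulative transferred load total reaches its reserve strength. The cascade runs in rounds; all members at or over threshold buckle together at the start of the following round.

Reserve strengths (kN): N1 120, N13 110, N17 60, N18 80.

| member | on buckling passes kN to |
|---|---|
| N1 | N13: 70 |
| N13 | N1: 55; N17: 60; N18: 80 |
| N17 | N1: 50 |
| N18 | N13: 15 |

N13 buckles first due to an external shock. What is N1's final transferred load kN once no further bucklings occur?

Round 1 — N13 buckles (initial).
  N1: +55 → 55 < 120
  N17: +60 → 60 ≥ 60
  N18: +80 → 80 ≥ 80
Round 2 — N17, N18 buckle.
  N1: +50 → 105 < 120
No further bucklings.

105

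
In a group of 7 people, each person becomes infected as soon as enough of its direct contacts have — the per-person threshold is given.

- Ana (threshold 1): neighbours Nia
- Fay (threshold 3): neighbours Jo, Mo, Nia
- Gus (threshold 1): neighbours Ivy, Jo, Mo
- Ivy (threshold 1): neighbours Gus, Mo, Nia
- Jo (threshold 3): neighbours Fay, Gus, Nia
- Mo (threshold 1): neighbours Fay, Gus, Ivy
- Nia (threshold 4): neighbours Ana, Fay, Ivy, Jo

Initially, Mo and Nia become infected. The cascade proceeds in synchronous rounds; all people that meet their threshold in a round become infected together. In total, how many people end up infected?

Round 1 — Mo, Nia become infected (initial).
Round 2 — checking thresholds:
  Ana: 1 of 1 neighbours ≥ 1, becomes infected.
  Fay: 2 of 3 neighbours < 3, holds.
  Gus: 1 of 3 neighbours ≥ 1, becomes infected.
  Ivy: 2 of 3 neighbours ≥ 1, becomes infected.
  Jo: 1 of 3 neighbours < 3, holds.
Round 3 — no new infections; cascade stops.

5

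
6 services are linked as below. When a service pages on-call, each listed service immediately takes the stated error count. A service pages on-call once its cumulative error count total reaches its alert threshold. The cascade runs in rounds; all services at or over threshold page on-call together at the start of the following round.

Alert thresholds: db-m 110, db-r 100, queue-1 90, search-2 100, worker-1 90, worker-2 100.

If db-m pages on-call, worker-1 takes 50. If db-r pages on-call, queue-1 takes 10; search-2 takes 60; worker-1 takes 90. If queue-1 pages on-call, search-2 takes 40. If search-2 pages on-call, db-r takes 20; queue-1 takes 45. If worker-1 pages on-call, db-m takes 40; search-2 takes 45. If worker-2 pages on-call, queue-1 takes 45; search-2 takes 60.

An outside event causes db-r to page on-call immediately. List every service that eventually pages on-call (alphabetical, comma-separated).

db-r, search-2, worker-1

Round 1 — db-r pages on-call (initial).
  queue-1: +10 → 10 < 90
  search-2: +60 → 60 < 100
  worker-1: +90 → 90 ≥ 90
Round 2 — worker-1 pages on-call.
  db-m: +40 → 40 < 110
  search-2: +45 → 105 ≥ 100
Round 3 — search-2 pages on-call.
  queue-1: +45 → 55 < 90
No further pages.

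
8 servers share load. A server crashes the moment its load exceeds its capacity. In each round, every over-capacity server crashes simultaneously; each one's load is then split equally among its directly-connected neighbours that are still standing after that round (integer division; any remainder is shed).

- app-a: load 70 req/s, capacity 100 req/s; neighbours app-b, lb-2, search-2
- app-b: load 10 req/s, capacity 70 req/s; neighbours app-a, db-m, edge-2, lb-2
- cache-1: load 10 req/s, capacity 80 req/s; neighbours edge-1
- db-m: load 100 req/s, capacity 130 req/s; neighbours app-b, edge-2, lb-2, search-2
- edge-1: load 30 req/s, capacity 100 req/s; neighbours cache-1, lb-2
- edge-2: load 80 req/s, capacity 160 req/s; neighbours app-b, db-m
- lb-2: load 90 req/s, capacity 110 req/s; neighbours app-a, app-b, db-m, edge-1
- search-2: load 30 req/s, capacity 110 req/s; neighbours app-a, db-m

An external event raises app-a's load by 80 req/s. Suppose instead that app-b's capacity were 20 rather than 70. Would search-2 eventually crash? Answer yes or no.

yes

With app-b's capacity at 20:
Round 1 — app-a at 150 > 100. app-a crashes.
  app-a sheds 150 req/s to app-b, lb-2, search-2: 50 each.
    app-b: 10+50 = 60 > 20
    lb-2: 90+50 = 140 > 110
    search-2: 30+50 = 80 ≤ 110
Round 2 — app-b, lb-2 crash.
  app-b sheds 60 req/s to db-m, edge-2: 30 each.
    db-m: 100+30 = 130 ≤ 130
    edge-2: 80+30 = 110 ≤ 160
  lb-2 sheds 140 req/s to db-m, edge-1: 70 each.
    db-m: 130+70 = 200 > 130
    edge-1: 30+70 = 100 ≤ 100
Round 3 — db-m crashes.
  db-m sheds 200 req/s to edge-2, search-2: 100 each.
    edge-2: 110+100 = 210 > 160
    search-2: 80+100 = 180 > 110
Round 4 — edge-2, search-2 crash.
  edge-2 sheds 210 req/s: no online neighbours, lost.
  search-2 sheds 180 req/s: no online neighbours, lost.
No further crashes.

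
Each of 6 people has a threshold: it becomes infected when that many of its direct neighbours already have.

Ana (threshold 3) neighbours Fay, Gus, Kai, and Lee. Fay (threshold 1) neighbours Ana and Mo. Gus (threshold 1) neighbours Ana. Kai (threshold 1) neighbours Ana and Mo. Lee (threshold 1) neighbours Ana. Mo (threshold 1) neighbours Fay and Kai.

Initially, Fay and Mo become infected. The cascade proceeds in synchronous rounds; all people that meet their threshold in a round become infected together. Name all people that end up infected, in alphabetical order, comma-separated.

Fay, Kai, Mo

Round 1 — Fay, Mo become infected (initial).
Round 2 — checking thresholds:
  Ana: 1 of 4 neighbours < 3, below threshold.
  Kai: 1 of 2 neighbours ≥ 1, becomes infected.
Round 3 — no new infections; cascade stops.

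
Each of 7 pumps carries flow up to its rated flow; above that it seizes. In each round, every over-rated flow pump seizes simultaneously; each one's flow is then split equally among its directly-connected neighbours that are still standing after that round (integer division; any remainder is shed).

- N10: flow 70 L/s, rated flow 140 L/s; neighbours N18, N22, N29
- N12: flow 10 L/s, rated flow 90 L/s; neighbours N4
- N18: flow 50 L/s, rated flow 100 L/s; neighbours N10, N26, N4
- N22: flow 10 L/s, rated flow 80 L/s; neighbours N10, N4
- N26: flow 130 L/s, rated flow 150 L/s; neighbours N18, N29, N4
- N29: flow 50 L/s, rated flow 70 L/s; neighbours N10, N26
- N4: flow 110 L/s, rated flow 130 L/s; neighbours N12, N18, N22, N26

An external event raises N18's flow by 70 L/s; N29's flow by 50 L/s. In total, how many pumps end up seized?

6

Round 1 — N18 at 120 > 100; N29 at 100 > 70. N18, N29 seize.
  N18 sheds 120 L/s to N10, N26, N4: 40 each.
    N10: 70+40 = 110 ≤ 140
    N26: 130+40 = 170 > 150
    N4: 110+40 = 150 > 130
  N29 sheds 100 L/s to N10, N26: 50 each.
    N10: 110+50 = 160 > 140
    N26: 170+50 = 220 > 150
Round 2 — N10, N26, N4 seize.
  N10 sheds 160 L/s to N22: 160 each.
    N22: 10+160 = 170 > 80
  N26 sheds 220 L/s: no online neighbours, lost.
  N4 sheds 150 L/s to N12, N22: 75 each.
    N12: 10+75 = 85 ≤ 90
    N22: 170+75 = 245 > 80
Round 3 — N22 seizes.
  N22 sheds 245 L/s: no online neighbours, lost.
No further seizures.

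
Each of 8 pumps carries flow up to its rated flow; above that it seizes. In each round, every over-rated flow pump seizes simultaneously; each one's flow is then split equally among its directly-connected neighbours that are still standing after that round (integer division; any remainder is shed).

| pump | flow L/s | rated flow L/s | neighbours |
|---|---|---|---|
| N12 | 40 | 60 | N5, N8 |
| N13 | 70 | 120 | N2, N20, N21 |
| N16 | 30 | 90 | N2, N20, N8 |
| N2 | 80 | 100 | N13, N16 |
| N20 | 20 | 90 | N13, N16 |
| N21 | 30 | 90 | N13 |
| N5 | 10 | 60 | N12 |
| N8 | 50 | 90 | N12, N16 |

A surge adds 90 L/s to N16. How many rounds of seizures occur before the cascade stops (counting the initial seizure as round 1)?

4

Round 1 — N16 at 120 > 90. N16 seizes.
  N16 sheds 120 L/s to N2, N20, N8: 40 each.
    N2: 80+40 = 120 > 100
    N20: 20+40 = 60 ≤ 90
    N8: 50+40 = 90 ≤ 90
Round 2 — N2 seizes.
  N2 sheds 120 L/s to N13: 120 each.
    N13: 70+120 = 190 > 120
Round 3 — N13 seizes.
  N13 sheds 190 L/s to N20, N21: 95 each.
    N20: 60+95 = 155 > 90
    N21: 30+95 = 125 > 90
Round 4 — N20, N21 seize.
  N20 sheds 155 L/s: no online neighbours, lost.
  N21 sheds 125 L/s: no online neighbours, lost.
No further seizures.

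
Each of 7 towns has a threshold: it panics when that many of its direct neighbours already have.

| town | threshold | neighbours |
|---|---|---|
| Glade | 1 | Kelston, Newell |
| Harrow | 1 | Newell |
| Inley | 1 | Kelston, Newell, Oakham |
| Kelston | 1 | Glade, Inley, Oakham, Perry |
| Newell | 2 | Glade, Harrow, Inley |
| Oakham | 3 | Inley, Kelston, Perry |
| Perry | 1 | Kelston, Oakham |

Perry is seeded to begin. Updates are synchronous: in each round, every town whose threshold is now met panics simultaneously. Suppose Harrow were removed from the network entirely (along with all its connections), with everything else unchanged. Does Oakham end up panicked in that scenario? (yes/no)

With Harrow removed:
Round 1 — Perry panics (initial).
Round 2 — checking thresholds:
  Kelston: 1 of 4 neighbours ≥ 1, panics.
  Oakham: 1 of 3 neighbours < 3, holds.
Round 3 — checking thresholds:
  Glade: 1 of 2 neighbours ≥ 1, panics.
  Inley: 1 of 3 neighbours ≥ 1, panics.
  Oakham: 2 of 3 neighbours < 3, holds.
Round 4 — checking thresholds:
  Newell: 2 of 2 neighbours ≥ 2, panics.
  Oakham: 3 of 3 neighbours ≥ 3, panics.
Round 5 — no new panics; cascade stops.

yes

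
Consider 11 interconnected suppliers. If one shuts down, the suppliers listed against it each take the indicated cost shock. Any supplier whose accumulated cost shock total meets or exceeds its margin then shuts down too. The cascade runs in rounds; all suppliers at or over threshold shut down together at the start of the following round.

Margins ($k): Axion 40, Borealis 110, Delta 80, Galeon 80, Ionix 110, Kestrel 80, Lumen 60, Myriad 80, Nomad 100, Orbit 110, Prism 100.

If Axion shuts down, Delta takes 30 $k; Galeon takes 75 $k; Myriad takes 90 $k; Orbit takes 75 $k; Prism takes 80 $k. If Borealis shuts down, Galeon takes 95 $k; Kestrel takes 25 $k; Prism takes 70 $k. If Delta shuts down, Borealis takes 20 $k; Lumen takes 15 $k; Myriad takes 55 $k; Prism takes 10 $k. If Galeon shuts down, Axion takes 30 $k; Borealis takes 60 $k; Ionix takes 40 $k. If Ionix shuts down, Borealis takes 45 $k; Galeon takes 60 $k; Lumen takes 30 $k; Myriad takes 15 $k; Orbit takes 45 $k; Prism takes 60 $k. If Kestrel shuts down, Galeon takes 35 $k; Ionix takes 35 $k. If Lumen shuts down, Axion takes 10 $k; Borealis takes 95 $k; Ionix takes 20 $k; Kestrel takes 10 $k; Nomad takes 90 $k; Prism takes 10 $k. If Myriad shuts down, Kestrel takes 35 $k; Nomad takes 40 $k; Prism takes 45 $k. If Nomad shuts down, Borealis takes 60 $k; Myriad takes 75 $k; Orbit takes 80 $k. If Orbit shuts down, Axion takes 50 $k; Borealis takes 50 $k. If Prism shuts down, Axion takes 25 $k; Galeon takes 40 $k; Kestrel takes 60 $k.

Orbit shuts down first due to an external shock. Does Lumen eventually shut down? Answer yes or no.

no

Round 1 — Orbit shuts down (initial).
  Axion: +50 → 50 ≥ 40
  Borealis: +50 → 50 < 110
Round 2 — Axion shuts down.
  Delta: +30 → 30 < 80
  Galeon: +75 → 75 < 80
  Myriad: +90 → 90 ≥ 80
  Prism: +80 → 80 < 100
Round 3 — Myriad shuts down.
  Kestrel: +35 → 35 < 80
  Nomad: +40 → 40 < 100
  Prism: +45 → 125 ≥ 100
Round 4 — Prism shuts down.
  Galeon: +40 → 115 ≥ 80
  Kestrel: +60 → 95 ≥ 80
Round 5 — Galeon, Kestrel shut down.
  Borealis: +60 → 110 ≥ 110
  Ionix: +40+35 → 75 < 110
Round 6 — Borealis shuts down.
No further shutdowns.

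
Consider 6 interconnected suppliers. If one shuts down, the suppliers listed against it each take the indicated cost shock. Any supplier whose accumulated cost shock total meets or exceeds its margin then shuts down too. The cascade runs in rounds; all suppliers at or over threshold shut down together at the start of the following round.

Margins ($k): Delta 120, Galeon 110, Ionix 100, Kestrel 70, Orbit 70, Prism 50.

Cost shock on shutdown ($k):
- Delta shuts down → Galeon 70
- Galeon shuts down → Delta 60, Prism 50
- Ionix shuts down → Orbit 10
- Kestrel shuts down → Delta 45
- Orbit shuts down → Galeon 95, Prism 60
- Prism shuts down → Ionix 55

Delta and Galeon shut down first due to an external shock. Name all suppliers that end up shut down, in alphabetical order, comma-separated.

Delta, Galeon, Prism

Round 1 — Delta, Galeon shut down (initial).
  Prism: +50 → 50 ≥ 50
Round 2 — Prism shuts down.
  Ionix: +55 → 55 < 100
No further shutdowns.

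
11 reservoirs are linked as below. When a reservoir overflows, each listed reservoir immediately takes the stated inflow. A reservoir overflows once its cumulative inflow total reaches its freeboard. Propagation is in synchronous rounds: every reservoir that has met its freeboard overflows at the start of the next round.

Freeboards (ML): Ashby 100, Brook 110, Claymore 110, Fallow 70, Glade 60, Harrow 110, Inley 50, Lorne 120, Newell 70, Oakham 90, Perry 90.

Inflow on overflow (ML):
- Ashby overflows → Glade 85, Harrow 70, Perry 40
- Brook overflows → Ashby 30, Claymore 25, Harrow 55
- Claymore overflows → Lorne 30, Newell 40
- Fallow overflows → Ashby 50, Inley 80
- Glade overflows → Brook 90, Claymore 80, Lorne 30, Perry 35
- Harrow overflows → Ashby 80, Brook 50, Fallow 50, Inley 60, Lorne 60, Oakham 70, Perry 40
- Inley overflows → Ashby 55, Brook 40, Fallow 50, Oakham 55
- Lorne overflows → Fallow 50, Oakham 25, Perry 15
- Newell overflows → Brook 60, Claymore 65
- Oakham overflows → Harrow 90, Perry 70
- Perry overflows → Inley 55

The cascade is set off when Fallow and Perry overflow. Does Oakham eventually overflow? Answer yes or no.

Round 1 — Fallow, Perry overflow (initial).
  Ashby: +50 → 50 < 100
  Inley: +80+55 → 135 ≥ 50
Round 2 — Inley overflows.
  Ashby: +55 → 105 ≥ 100
  Brook: +40 → 40 < 110
  Oakham: +55 → 55 < 90
Round 3 — Ashby overflows.
  Glade: +85 → 85 ≥ 60
  Harrow: +70 → 70 < 110
Round 4 — Glade overflows.
  Brook: +90 → 130 ≥ 110
  Claymore: +80 → 80 < 110
  Lorne: +30 → 30 < 120
Round 5 — Brook overflows.
  Claymore: +25 → 105 < 110
  Harrow: +55 → 125 ≥ 110
Round 6 — Harrow overflows.
  Lorne: +60 → 90 < 120
  Oakham: +70 → 125 ≥ 90
Round 7 — Oakham overflows.
No further overflows.

yes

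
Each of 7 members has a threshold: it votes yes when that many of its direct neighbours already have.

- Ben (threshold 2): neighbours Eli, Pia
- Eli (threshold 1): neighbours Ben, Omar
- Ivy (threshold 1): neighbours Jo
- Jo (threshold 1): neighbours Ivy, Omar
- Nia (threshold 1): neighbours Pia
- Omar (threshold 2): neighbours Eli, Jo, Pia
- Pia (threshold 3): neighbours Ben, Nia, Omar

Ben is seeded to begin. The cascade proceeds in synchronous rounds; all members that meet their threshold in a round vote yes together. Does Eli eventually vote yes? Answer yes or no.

Round 1 — Ben votes yes (initial).
Round 2 — checking thresholds:
  Eli: 1 of 2 neighbours ≥ 1, votes yes.
  Pia: 1 of 3 neighbours < 3, below threshold.
Round 3 — no new yes votes; cascade stops.

yes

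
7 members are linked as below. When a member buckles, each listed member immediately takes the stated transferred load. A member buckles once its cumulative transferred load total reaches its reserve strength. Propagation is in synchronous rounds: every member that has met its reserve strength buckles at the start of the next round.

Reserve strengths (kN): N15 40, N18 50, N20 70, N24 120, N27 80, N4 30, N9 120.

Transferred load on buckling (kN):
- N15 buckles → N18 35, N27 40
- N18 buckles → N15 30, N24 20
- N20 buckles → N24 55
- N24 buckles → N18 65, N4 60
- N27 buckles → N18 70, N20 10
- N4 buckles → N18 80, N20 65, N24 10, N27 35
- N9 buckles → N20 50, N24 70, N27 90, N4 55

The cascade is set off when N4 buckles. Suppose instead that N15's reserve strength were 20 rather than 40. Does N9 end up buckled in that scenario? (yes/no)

no

With N15's reserve strength at 20:
Round 1 — N4 buckles (initial).
  N18: +80 → 80 ≥ 50
  N20: +65 → 65 < 70
  N24: +10 → 10 < 120
  N27: +35 → 35 < 80
Round 2 — N18 buckles.
  N15: +30 → 30 ≥ 20
  N24: +20 → 30 < 120
Round 3 — N15 buckles.
  N27: +40 → 75 < 80
No further bucklings.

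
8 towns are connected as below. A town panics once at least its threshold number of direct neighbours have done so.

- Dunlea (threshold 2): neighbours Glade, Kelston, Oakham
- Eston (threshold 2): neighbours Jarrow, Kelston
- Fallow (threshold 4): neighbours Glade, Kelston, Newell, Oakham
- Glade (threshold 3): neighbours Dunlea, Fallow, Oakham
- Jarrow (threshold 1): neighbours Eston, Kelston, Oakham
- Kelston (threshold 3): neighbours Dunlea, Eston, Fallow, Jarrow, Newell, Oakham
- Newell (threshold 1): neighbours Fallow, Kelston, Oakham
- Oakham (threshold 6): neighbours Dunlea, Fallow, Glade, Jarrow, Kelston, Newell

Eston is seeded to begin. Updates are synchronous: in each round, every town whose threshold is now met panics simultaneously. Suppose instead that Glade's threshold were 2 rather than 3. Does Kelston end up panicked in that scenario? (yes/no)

With Glade's threshold at 2:
Round 1 — Eston panics (initial).
Round 2 — checking thresholds:
  Jarrow: 1 of 3 neighbours ≥ 1, panics.
  Kelston: 1 of 6 neighbours < 3, holds.
Round 3 — no new panics; cascade stops.

no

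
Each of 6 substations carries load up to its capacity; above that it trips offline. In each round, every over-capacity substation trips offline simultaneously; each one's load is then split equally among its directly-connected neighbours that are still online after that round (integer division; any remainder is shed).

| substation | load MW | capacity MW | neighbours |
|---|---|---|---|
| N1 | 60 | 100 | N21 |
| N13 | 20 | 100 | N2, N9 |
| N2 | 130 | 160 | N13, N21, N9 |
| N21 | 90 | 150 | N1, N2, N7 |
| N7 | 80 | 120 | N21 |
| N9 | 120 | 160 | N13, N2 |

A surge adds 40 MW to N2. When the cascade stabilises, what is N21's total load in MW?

Round 1 — N2 at 170 > 160. N2 trips offline.
  N2 sheds 170 MW to N13, N21, N9: 56 each (2 lost).
    N13: 20+56 = 76 ≤ 100
    N21: 90+56 = 146 ≤ 150
    N9: 120+56 = 176 > 160
Round 2 — N9 trips offline.
  N9 sheds 176 MW to N13: 176 each.
    N13: 76+176 = 252 > 100
Round 3 — N13 trips offline.
  N13 sheds 252 MW: no online neighbours, lost.
No further trips.

146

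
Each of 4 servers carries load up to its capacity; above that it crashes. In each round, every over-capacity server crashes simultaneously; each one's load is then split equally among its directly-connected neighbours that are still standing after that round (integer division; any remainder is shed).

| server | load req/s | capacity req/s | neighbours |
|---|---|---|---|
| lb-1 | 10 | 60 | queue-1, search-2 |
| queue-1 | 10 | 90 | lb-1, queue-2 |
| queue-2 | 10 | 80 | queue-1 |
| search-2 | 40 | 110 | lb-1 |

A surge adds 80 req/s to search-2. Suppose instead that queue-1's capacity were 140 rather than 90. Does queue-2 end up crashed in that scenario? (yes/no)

no

With queue-1's capacity at 140:
Round 1 — search-2 at 120 > 110. search-2 crashes.
  search-2 sheds 120 req/s to lb-1: 120 each.
    lb-1: 10+120 = 130 > 60
Round 2 — lb-1 crashes.
  lb-1 sheds 130 req/s to queue-1: 130 each.
    queue-1: 10+130 = 140 ≤ 140
No further crashes.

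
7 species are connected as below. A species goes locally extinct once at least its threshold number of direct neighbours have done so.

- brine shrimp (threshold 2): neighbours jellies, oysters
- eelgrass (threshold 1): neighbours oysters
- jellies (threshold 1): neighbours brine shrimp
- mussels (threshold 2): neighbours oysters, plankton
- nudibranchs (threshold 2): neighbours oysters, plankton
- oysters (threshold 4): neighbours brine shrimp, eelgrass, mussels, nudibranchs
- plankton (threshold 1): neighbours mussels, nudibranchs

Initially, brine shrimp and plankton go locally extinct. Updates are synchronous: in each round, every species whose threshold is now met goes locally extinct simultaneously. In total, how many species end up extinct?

Round 1 — brine shrimp, plankton go locally extinct (initial).
Round 2 — checking thresholds:
  jellies: 1 of 1 neighbours ≥ 1, goes locally extinct.
  mussels: 1 of 2 neighbours < 2, below threshold.
  nudibranchs: 1 of 2 neighbours < 2, below threshold.
  oysters: 1 of 4 neighbours < 4, below threshold.
Round 3 — no new extinctions; cascade stops.

3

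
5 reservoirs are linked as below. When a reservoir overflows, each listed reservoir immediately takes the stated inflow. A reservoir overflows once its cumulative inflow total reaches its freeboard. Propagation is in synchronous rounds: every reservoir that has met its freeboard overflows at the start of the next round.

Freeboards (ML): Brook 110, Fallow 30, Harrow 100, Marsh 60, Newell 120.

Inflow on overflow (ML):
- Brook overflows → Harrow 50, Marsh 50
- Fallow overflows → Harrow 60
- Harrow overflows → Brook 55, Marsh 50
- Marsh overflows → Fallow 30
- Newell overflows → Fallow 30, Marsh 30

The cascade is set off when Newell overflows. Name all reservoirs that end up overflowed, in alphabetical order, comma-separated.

Round 1 — Newell overflows (initial).
  Fallow: +30 → 30 ≥ 30
  Marsh: +30 → 30 < 60
Round 2 — Fallow overflows.
  Harrow: +60 → 60 < 100
No further overflows.

Fallow, Newell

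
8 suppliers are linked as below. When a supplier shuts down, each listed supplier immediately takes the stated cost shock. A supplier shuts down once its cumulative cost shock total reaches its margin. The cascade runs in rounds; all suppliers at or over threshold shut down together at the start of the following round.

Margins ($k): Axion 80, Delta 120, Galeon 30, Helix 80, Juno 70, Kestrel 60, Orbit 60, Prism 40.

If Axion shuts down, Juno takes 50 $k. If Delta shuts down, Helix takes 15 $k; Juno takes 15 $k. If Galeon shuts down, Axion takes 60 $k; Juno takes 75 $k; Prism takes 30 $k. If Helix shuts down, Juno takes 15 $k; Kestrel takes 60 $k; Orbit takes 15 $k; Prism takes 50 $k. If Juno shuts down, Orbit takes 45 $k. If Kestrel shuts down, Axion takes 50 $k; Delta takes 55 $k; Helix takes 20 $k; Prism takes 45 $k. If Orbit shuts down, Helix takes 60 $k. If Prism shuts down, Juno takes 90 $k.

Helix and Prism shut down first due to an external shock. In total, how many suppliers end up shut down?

Round 1 — Helix, Prism shut down (initial).
  Juno: +15+90 → 105 ≥ 70
  Kestrel: +60 → 60 ≥ 60
  Orbit: +15 → 15 < 60
Round 2 — Juno, Kestrel shut down.
  Axion: +50 → 50 < 80
  Delta: +55 → 55 < 120
  Orbit: +45 → 60 ≥ 60
Round 3 — Orbit shuts down.
No further shutdowns.

5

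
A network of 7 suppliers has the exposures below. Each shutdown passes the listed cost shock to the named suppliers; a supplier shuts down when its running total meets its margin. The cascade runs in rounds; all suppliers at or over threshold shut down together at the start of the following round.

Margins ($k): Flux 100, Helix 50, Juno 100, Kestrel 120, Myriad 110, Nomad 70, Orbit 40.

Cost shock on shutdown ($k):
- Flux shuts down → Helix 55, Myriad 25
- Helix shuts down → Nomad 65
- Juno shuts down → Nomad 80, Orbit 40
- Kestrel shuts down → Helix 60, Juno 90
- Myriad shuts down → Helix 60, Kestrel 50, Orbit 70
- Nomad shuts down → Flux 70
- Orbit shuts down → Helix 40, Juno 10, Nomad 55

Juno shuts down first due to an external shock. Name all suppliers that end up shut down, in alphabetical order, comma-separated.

Juno, Nomad, Orbit

Round 1 — Juno shuts down (initial).
  Nomad: +80 → 80 ≥ 70
  Orbit: +40 → 40 ≥ 40
Round 2 — Nomad, Orbit shut down.
  Flux: +70 → 70 < 100
  Helix: +40 → 40 < 50
No further shutdowns.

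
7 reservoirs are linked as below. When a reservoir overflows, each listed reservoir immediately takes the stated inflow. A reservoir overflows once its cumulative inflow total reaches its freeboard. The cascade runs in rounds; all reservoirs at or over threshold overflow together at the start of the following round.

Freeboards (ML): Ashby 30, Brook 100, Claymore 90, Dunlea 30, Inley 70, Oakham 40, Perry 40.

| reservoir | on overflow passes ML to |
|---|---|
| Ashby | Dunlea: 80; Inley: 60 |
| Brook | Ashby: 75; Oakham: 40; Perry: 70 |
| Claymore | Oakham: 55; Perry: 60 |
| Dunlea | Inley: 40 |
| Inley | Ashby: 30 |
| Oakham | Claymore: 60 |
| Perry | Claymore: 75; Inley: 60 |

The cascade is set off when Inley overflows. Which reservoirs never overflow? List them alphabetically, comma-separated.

Brook, Claymore, Oakham, Perry

Round 1 — Inley overflows (initial).
  Ashby: +30 → 30 ≥ 30
Round 2 — Ashby overflows.
  Dunlea: +80 → 80 ≥ 30
Round 3 — Dunlea overflows.
No further overflows.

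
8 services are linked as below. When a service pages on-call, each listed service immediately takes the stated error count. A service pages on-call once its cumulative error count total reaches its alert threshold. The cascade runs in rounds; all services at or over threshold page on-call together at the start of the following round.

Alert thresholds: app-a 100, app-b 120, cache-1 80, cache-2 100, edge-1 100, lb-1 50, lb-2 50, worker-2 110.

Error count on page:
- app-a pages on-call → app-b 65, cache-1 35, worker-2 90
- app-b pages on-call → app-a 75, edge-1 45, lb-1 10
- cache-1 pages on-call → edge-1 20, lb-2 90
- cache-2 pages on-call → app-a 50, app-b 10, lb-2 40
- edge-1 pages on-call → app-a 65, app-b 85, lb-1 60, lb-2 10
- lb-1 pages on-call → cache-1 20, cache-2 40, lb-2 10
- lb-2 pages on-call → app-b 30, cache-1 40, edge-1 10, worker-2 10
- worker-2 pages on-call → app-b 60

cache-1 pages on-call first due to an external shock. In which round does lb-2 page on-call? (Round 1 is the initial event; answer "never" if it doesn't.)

Round 1 — cache-1 pages on-call (initial).
  edge-1: +20 → 20 < 100
  lb-2: +90 → 90 ≥ 50
Round 2 — lb-2 pages on-call.
  app-b: +30 → 30 < 120
  edge-1: +10 → 30 < 100
  worker-2: +10 → 10 < 110
No further pages.

2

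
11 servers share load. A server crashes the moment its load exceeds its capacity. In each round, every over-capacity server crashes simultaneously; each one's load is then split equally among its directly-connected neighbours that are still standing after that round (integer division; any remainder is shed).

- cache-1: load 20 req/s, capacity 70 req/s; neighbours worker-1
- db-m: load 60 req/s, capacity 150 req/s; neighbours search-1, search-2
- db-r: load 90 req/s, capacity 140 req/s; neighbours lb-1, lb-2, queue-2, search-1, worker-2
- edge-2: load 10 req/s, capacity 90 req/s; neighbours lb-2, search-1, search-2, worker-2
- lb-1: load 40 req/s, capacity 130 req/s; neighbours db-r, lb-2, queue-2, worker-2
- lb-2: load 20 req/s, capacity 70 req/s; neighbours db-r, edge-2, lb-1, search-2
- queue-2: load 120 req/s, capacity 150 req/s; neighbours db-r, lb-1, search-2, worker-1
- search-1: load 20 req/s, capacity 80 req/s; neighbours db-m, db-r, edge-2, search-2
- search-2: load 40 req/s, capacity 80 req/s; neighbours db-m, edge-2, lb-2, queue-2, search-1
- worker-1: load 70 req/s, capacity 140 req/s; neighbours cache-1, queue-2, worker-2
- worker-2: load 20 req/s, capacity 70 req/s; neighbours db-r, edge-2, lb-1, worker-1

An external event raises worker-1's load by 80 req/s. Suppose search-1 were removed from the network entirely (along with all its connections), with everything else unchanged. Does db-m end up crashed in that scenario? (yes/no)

With search-1 removed:
Round 1 — worker-1 at 150 > 140. worker-1 crashes.
  worker-1 sheds 150 req/s to cache-1, queue-2, worker-2: 50 each.
    cache-1: 20+50 = 70 ≤ 70
    queue-2: 120+50 = 170 > 150
    worker-2: 20+50 = 70 ≤ 70
Round 2 — queue-2 crashes.
  queue-2 sheds 170 req/s to db-r, lb-1, search-2: 56 each (2 lost).
    db-r: 90+56 = 146 > 140
    lb-1: 40+56 = 96 ≤ 130
    search-2: 40+56 = 96 > 80
Round 3 — db-r, search-2 crash.
  db-r sheds 146 req/s to lb-1, lb-2, worker-2: 48 each (2 lost).
    lb-1: 96+48 = 144 > 130
    lb-2: 20+48 = 68 ≤ 70
    worker-2: 70+48 = 118 > 70
  search-2 sheds 96 req/s to db-m, edge-2, lb-2: 32 each.
    db-m: 60+32 = 92 ≤ 150
    edge-2: 10+32 = 42 ≤ 90
    lb-2: 68+32 = 100 > 70
Round 4 — lb-1, lb-2, worker-2 crash.
  lb-1 sheds 144 req/s: no online neighbours, lost.
  lb-2 sheds 100 req/s to edge-2: 100 each.
    edge-2: 42+100 = 142 > 90
  worker-2 sheds 118 req/s to edge-2: 118 each.
    edge-2: 142+118 = 260 > 90
Round 5 — edge-2 crashes.
  edge-2 sheds 260 req/s: no online neighbours, lost.
No further crashes.

no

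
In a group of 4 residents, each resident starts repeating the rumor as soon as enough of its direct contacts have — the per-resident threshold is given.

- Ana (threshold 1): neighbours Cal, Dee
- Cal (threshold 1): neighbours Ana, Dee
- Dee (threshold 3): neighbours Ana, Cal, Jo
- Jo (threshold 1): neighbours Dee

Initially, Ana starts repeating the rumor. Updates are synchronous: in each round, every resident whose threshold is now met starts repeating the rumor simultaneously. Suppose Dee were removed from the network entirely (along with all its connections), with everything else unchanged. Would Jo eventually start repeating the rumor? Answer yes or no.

no

With Dee removed:
Round 1 — Ana starts repeating the rumor (initial).
Round 2 — checking thresholds:
  Cal: 1 of 1 neighbours ≥ 1, starts repeating the rumor.
Round 3 — no new spreads; cascade stops.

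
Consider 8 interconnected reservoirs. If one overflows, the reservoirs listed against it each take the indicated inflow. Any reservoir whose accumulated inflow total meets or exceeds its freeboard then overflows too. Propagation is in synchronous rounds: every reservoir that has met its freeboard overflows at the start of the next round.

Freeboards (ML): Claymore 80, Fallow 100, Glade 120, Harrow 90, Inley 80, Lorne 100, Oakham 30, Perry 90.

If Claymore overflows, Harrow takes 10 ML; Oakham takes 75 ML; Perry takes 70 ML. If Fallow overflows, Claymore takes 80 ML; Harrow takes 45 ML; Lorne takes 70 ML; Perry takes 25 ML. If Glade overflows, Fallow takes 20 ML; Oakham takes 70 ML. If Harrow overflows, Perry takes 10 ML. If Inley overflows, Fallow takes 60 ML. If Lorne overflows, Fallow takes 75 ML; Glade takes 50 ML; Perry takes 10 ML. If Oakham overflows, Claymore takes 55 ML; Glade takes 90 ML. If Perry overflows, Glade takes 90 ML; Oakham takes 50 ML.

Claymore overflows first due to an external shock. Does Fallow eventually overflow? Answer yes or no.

no

Round 1 — Claymore overflows (initial).
  Harrow: +10 → 10 < 90
  Oakham: +75 → 75 ≥ 30
  Perry: +70 → 70 < 90
Round 2 — Oakham overflows.
  Glade: +90 → 90 < 120
No further overflows.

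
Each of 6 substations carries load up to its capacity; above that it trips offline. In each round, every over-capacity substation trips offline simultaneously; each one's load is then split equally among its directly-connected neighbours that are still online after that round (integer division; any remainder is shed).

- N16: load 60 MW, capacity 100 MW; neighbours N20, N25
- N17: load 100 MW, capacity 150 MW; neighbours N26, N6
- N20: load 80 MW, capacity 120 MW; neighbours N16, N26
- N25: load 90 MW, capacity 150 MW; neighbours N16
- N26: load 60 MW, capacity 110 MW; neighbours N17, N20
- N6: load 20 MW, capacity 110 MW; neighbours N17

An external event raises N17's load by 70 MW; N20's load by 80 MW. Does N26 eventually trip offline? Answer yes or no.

Round 1 — N17 at 170 > 150; N20 at 160 > 120. N17, N20 trip offline.
  N17 sheds 170 MW to N26, N6: 85 each.
    N26: 60+85 = 145 > 110
    N6: 20+85 = 105 ≤ 110
  N20 sheds 160 MW to N16, N26: 80 each.
    N16: 60+80 = 140 > 100
    N26: 145+80 = 225 > 110
Round 2 — N16, N26 trip offline.
  N16 sheds 140 MW to N25: 140 each.
    N25: 90+140 = 230 > 150
  N26 sheds 225 MW: no online neighbours, lost.
Round 3 — N25 trips offline.
  N25 sheds 230 MW: no online neighbours, lost.
No further trips.

yes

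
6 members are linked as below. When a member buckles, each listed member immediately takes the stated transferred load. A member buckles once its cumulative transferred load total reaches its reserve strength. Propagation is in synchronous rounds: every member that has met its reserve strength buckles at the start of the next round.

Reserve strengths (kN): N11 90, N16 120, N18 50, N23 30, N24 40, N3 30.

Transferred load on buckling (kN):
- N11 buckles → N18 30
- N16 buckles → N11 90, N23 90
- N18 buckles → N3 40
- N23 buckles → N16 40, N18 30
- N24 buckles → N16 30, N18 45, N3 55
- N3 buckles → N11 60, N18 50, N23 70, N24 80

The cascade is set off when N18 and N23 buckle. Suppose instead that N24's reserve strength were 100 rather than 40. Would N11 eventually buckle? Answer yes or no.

no

With N24's reserve strength at 100:
Round 1 — N18, N23 buckle (initial).
  N16: +40 → 40 < 120
  N3: +40 → 40 ≥ 30
Round 2 — N3 buckles.
  N11: +60 → 60 < 90
  N24: +80 → 80 < 100
No further bucklings.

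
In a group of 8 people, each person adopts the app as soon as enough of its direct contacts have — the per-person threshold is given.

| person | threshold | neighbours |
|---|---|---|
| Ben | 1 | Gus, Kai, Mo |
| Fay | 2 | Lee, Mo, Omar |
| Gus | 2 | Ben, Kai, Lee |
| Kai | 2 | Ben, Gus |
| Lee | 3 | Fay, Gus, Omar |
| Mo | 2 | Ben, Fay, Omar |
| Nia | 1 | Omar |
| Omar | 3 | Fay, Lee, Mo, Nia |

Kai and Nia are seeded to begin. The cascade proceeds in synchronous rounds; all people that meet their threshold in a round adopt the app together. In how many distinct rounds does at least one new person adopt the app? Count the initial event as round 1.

Round 1 — Kai, Nia adopt the app (initial).
Round 2 — checking thresholds:
  Ben: 1 of 3 neighbours ≥ 1, adopts the app.
  Gus: 1 of 3 neighbours < 2, holds.
  Omar: 1 of 4 neighbours < 3, holds.
Round 3 — checking thresholds:
  Gus: 2 of 3 neighbours ≥ 2, adopts the app.
  Mo: 1 of 3 neighbours < 2, holds.
  Omar: 1 of 4 neighbours < 3, holds.
Round 4 — no new adoptions; cascade stops.

3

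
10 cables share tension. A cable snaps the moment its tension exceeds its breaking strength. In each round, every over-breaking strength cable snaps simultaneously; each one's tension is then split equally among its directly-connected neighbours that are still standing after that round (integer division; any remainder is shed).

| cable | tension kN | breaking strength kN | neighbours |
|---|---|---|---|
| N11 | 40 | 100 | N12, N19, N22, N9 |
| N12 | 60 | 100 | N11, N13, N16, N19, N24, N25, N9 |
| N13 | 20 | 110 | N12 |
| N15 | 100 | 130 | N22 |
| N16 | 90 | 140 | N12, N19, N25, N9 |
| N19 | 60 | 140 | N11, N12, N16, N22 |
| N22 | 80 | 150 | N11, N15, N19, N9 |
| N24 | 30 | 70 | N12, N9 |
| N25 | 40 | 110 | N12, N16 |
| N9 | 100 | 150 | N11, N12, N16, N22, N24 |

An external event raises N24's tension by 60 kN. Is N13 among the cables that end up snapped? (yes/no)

Round 1 — N24 at 90 > 70. N24 snaps.
  N24 sheds 90 kN to N12, N9: 45 each.
    N12: 60+45 = 105 > 100
    N9: 100+45 = 145 ≤ 150
Round 2 — N12 snaps.
  N12 sheds 105 kN to N11, N13, N16, N19, N25, N9: 17 each (3 lost).
    N11: 40+17 = 57 ≤ 100
    N13: 20+17 = 37 ≤ 110
    N16: 90+17 = 107 ≤ 140
    N19: 60+17 = 77 ≤ 140
    N25: 40+17 = 57 ≤ 110
    N9: 145+17 = 162 > 150
Round 3 — N9 snaps.
  N9 sheds 162 kN to N11, N16, N22: 54 each.
    N11: 57+54 = 111 > 100
    N16: 107+54 = 161 > 140
    N22: 80+54 = 134 ≤ 150
Round 4 — N11, N16 snap.
  N11 sheds 111 kN to N19, N22: 55 each (1 lost).
    N19: 77+55 = 132 ≤ 140
    N22: 134+55 = 189 > 150
  N16 sheds 161 kN to N19, N25: 80 each (1 lost).
    N19: 132+80 = 212 > 140
    N25: 57+80 = 137 > 110
Round 5 — N19, N22, N25 snap.
  N19 sheds 212 kN: no online neighbours, lost.
  N22 sheds 189 kN to N15: 189 each.
    N15: 100+189 = 289 > 130
  N25 sheds 137 kN: no online neighbours, lost.
Round 6 — N15 snaps.
  N15 sheds 289 kN: no online neighbours, lost.
No further breaks.

no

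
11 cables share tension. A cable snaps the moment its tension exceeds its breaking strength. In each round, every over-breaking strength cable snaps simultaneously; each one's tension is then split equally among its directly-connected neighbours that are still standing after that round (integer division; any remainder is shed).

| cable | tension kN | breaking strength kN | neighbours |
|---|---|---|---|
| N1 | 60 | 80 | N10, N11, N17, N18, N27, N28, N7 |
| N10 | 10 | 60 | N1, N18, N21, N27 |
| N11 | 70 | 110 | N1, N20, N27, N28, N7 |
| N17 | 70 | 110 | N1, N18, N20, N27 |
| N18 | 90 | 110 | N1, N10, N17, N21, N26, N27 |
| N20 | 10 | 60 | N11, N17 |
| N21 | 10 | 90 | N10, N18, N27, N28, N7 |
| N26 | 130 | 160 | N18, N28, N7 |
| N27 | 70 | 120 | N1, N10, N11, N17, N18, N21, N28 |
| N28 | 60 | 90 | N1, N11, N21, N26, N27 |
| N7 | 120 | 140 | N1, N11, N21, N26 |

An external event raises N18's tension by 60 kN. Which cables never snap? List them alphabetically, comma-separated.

Round 1 — N18 at 150 > 110. N18 snaps.
  N18 sheds 150 kN to N1, N10, N17, N21, N26, N27: 25 each.
    N1: 60+25 = 85 > 80
    N10: 10+25 = 35 ≤ 60
    N17: 70+25 = 95 ≤ 110
    N21: 10+25 = 35 ≤ 90
    N26: 130+25 = 155 ≤ 160
    N27: 70+25 = 95 ≤ 120
Round 2 — N1 snaps.
  N1 sheds 85 kN to N10, N11, N17, N27, N28, N7: 14 each (1 lost).
    N10: 35+14 = 49 ≤ 60
    N11: 70+14 = 84 ≤ 110
    N17: 95+14 = 109 ≤ 110
    N27: 95+14 = 109 ≤ 120
    N28: 60+14 = 74 ≤ 90
    N7: 120+14 = 134 ≤ 140
No further breaks.

N10, N11, N17, N20, N21, N26, N27, N28, N7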